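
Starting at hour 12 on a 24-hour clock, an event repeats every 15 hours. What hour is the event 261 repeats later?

15

261·15 = 3915.
3915 − 163·24 = 3, so 3915 ≡ 3 (mod 24).
(12 + 3) mod 24 = 15.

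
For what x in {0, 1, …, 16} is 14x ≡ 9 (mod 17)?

14

14⁻¹ ≡ 11 (mod 17) because 14·11 = 154 = 9·17 + 1.
Multiplying both sides by 11: x ≡ 11·9 = 99 ≡ 14 (mod 17).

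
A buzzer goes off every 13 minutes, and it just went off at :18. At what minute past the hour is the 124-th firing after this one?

10

124·13 = 1612.
Dividing 1612 by 60 gives quotient 26 and remainder 52.
(18 + 52) mod 60 = 10.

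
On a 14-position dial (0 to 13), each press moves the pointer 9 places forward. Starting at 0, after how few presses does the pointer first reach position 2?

The inverse of 9 mod 14 is 11 (since 9·11 = 99 ≡ 1).
Multiplying both sides by 11: x ≡ 11·2 = 22 ≡ 8 (mod 14).
Check: 9·8 = 72 = 5·14 + 2.

8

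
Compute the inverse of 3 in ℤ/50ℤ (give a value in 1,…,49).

17

50 = 16·3 + 2
3 = 1·2 + 1
2 = 2·1 + 0
Back-substituting gives 3·17 ≡ 1 (mod 50).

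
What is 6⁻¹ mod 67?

56

6·56 = 336 = 5·67 + 1, so 6⁻¹ ≡ 56 (mod 67).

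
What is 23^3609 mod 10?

Powers of 3 mod 10 repeat with period 4: 3, 9, 7, 1.
3609 leaves remainder 1 on division by 4, so 23^3609 ends in 3.

3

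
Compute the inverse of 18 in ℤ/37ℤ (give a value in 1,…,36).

35

18·35 = 630 = 17·37 + 1, so 18⁻¹ ≡ 35 (mod 37).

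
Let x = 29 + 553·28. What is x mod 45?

33

553·28 = 15484.
15484 − 344·45 = 4, so 15484 ≡ 4 (mod 45).
(29 + 4) mod 45 = 33.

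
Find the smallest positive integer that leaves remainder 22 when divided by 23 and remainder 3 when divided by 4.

x ≡ 3 (mod 4) gives x ∈ {3, 7, 11, 15, 19, 23, 27, 31, …}.
The first of these with x mod 23 = 22 is 91.

91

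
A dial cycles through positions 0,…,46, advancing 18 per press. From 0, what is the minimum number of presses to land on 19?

The inverse of 18 mod 47 is 34 (since 18·34 = 612 ≡ 1).
Multiplying both sides by 34: x ≡ 34·19 = 646 ≡ 35 (mod 47).

35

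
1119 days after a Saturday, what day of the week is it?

1119 = 159·7 + 6, so 1119 mod 7 = 6.
Saturday + 6 days → Friday.

Friday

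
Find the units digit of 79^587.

9

Powers of 9 mod 10 repeat with period 2: 9, 1.
587 leaves remainder 1 on division by 2, so 79^587 ends in 9.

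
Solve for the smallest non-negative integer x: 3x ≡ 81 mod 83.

The inverse of 3 mod 83 is 28 (since 3·28 = 84 ≡ 1).
Multiplying both sides by 28: x ≡ 28·81 = 2268 ≡ 27 (mod 83).

27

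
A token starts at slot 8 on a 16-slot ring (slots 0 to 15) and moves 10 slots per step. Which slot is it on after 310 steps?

4

310·10 = 3100.
Dividing 3100 by 16 gives quotient 193 and remainder 12.
(8 + 12) mod 16 = 4.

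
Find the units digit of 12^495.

Powers of 2 mod 10 repeat with period 4: 2, 4, 8, 6.
495 leaves remainder 3 on division by 4, so 12^495 ends in 8.

8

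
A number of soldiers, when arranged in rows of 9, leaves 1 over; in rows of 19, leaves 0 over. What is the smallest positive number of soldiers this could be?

19

x ≡ 1 (mod 9) gives x ∈ {1, 10, 19}.
The first of these with x mod 19 = 0 is 19.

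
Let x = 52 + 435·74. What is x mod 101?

435·74 = 32190.
32190 mod 101 = 72 (since 318·101 = 32118).
(52 + 72) mod 101 = 23.

23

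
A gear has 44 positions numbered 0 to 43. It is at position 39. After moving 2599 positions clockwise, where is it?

Dividing 2599 by 44 gives quotient 59 and remainder 3.
(39 + 3) mod 44 = 42.

42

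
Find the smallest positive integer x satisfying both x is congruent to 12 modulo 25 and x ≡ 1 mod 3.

Since 3·17 ≡ 1 (mod 25), take x = 1 + 3·((12−1)·17 mod 25) = 1 + 3·12 = 37.
Check: 37 mod 25 = 12, 37 mod 3 = 1.

37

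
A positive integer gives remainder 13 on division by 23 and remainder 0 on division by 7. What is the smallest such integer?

105

x ≡ 0 (mod 7) gives x ∈ {0, 7, 14, 21, 28, 35, 42, 49, …}.
The first of these with x mod 23 = 13 is 105.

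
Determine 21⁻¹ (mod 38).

21·29 = 609 = 16·38 + 1, so 21⁻¹ ≡ 29 (mod 38).

29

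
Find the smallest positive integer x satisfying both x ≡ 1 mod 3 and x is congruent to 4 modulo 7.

4

x ≡ 1 (mod 3) gives x ∈ {1, 4}.
The first of these with x mod 7 = 4 is 4.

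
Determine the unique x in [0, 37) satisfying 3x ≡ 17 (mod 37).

18

The inverse of 3 mod 37 is 25 (since 3·25 = 75 ≡ 1).
So x ≡ 25·17 = 425 ≡ 18 (mod 37).
Check: 3·18 = 54 = 1·37 + 17.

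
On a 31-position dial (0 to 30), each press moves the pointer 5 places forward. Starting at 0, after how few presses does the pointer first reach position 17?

22

5⁻¹ ≡ 25 (mod 31) because 5·25 = 125 = 4·31 + 1.
Multiplying both sides by 25: x ≡ 25·17 = 425 ≡ 22 (mod 31).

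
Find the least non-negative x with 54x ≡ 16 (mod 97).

54⁻¹ ≡ 9 (mod 97) because 54·9 = 486 = 5·97 + 1.
So x ≡ 9·16 = 144 ≡ 47 (mod 97).
Check: 54·47 = 2538 = 26·97 + 16.

47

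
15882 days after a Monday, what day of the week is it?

Sunday

15882 − 2268·7 = 6, so 15882 ≡ 6 (mod 7).
Monday + 6 days → Sunday.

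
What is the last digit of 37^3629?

Powers of 7 mod 10 repeat with period 4: 7, 9, 3, 1.
3629 leaves remainder 1 on division by 4, so 37^3629 ends in 7.

7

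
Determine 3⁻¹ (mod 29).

29 = 9·3 + 2
3 = 1·2 + 1
2 = 2·1 + 0
Back-substituting gives 3·10 ≡ 1 (mod 29).

10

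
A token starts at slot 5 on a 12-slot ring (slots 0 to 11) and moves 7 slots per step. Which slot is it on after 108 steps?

108·7 = 756.
Dividing 756 by 12 gives quotient 63 and remainder 0.
(5 + 0) mod 12 = 5.

5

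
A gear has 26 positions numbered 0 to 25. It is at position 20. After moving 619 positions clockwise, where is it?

15

619 mod 26 = 21 (since 23·26 = 598).
(20 + 21) mod 26 = 15.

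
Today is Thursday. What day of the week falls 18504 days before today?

Dividing 18504 by 7 gives quotient 2643 and remainder 3.
Thursday − 3 days → Monday.

Monday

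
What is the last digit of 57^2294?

Last digits of 7^n: 7, 9, 3, 1 (period 4).
2294 leaves remainder 2 on division by 4, so 57^2294 ends in 9.

9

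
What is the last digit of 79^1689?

Powers of 9 mod 10 repeat with period 2: 9, 1.
1689 leaves remainder 1 on division by 2, so 79^1689 ends in 9.

9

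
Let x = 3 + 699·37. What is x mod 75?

66

699·37 = 25863.
25863 = 344·75 + 63, so 25863 mod 75 = 63.
(3 + 63) mod 75 = 66.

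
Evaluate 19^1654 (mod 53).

By repeated squaring mod 53: 19^1≡19, 19^2≡43, 19^4≡47, 19^8≡36, 19^16≡24, 19^32≡46, 19^64≡49, 19^128≡16, 19^256≡44, 19^512≡28, 19^1024≡42.
Since 1654 = 2 + 4 + 16 + 32 + 64 + 512 + 1024 in binary, 19^1654 ≡ 43·47·24·46·49·28·42 ≡ 29 (mod 53).

29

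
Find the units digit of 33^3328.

1

Powers of 3 mod 10 repeat with period 4: 3, 9, 7, 1.
3328 mod 4 = 0, so the last digit matches 3^4 = 1.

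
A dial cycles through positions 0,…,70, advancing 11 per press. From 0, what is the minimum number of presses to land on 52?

11⁻¹ ≡ 13 (mod 71) because 11·13 = 143 = 2·71 + 1.
So x ≡ 13·52 = 676 ≡ 37 (mod 71).

37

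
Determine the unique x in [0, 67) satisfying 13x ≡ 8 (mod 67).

The inverse of 13 mod 67 is 31 (since 13·31 = 403 ≡ 1).
So x ≡ 31·8 = 248 ≡ 47 (mod 67).

47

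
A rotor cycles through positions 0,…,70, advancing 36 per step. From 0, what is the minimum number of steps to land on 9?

18

The inverse of 36 mod 71 is 2 (since 36·2 = 72 ≡ 1).
So x ≡ 2·9 = 18 ≡ 18 (mod 71).
Check: 36·18 = 648 = 9·71 + 9.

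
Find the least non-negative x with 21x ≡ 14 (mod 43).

15

The inverse of 21 mod 43 is 41 (since 21·41 = 861 ≡ 1).
Multiplying both sides by 41: x ≡ 41·14 = 574 ≡ 15 (mod 43).
Check: 21·15 = 315 = 7·43 + 14.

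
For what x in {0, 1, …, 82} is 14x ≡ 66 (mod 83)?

64

14⁻¹ ≡ 6 (mod 83) because 14·6 = 84 = 1·83 + 1.
So x ≡ 6·66 = 396 ≡ 64 (mod 83).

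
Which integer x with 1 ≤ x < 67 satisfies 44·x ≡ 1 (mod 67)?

67 = 1·44 + 23
44 = 1·23 + 21
23 = 1·21 + 2
21 = 10·2 + 1
2 = 2·1 + 0
Back-substituting gives 44·32 ≡ 1 (mod 67).

32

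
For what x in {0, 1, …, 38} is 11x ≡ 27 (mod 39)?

11⁻¹ ≡ 32 (mod 39) because 11·32 = 352 = 9·39 + 1.
So x ≡ 32·27 = 864 ≡ 6 (mod 39).
Check: 11·6 = 66 = 1·39 + 27.

6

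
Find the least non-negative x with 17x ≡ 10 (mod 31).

The inverse of 17 mod 31 is 11 (since 17·11 = 187 ≡ 1).
Multiplying both sides by 11: x ≡ 11·10 = 110 ≡ 17 (mod 31).

17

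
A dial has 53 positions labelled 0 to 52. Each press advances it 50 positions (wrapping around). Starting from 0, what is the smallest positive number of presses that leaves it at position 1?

53 = 1·50 + 3
50 = 16·3 + 2
3 = 1·2 + 1
2 = 2·1 + 0
Back-substituting gives 50·35 ≡ 1 (mod 53).

35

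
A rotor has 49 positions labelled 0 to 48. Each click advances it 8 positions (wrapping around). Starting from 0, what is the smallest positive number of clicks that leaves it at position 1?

8·43 = 344 = 7·49 + 1, so 8⁻¹ ≡ 43 (mod 49).

43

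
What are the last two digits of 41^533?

Square-and-reduce mod 100: 41^1≡41, 41^2≡81, 41^4≡61, 41^8≡21, 41^16≡41, 41^32≡81, 41^64≡61, 41^128≡21, 41^256≡41, 41^512≡81.
Since 533 = 1 + 4 + 16 + 512 in binary, 41^533 ≡ 41·61·41·81 ≡ 21 (mod 100).

21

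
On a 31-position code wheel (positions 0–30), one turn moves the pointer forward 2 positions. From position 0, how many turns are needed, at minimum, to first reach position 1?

16

2·16 = 32 = 1·31 + 1, so 2⁻¹ ≡ 16 (mod 31).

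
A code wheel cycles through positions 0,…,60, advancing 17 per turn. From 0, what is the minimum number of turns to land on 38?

17⁻¹ ≡ 18 (mod 61) because 17·18 = 306 = 5·61 + 1.
Multiplying both sides by 18: x ≡ 18·38 = 684 ≡ 13 (mod 61).
Check: 17·13 = 221 = 3·61 + 38.

13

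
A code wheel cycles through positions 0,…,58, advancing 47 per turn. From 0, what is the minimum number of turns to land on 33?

12

The inverse of 47 mod 59 is 54 (since 47·54 = 2538 ≡ 1).
Multiplying both sides by 54: x ≡ 54·33 = 1782 ≡ 12 (mod 59).
Check: 47·12 = 564 = 9·59 + 33.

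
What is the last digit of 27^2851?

The units digit of 27^n cycles with period 4: 7, 9, 3, 1, …
2851 mod 4 = 3, so the last digit matches 7^3 = 3.

3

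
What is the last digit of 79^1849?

9

Powers of 9 mod 10 repeat with period 2: 9, 1.
1849 leaves remainder 1 on division by 2, so 79^1849 ends in 9.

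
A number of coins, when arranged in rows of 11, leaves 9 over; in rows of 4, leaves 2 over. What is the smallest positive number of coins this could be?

42

x ≡ 2 (mod 4) gives x ∈ {2, 6, 10, 14, 18, 22, 26, 30, …}.
The first of these with x mod 11 = 9 is 42.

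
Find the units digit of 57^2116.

Powers of 7 mod 10 repeat with period 4: 7, 9, 3, 1.
2116 leaves remainder 0 on division by 4, so 57^2116 ends in 1.

1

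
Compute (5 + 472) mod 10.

7

472 mod 10 = 2 (since 47·10 = 470).
(5 + 2) mod 10 = 7.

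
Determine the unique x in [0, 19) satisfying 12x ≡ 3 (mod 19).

5

The inverse of 12 mod 19 is 8 (since 12·8 = 96 ≡ 1).
Multiplying both sides by 8: x ≡ 8·3 = 24 ≡ 5 (mod 19).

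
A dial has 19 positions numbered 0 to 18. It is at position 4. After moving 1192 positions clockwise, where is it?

1192 = 62·19 + 14, so 1192 mod 19 = 14.
(4 + 14) mod 19 = 18.

18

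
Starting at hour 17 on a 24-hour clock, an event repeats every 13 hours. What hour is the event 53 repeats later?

53·13 = 689.
689 = 28·24 + 17, so 689 mod 24 = 17.
(17 + 17) mod 24 = 10.

10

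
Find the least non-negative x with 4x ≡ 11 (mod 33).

4⁻¹ ≡ 25 (mod 33) because 4·25 = 100 = 3·33 + 1.
Multiplying both sides by 25: x ≡ 25·11 = 275 ≡ 11 (mod 33).
Check: 4·11 = 44 = 1·33 + 11.

11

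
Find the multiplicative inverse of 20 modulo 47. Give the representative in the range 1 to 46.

47 = 2·20 + 7
20 = 2·7 + 6
7 = 1·6 + 1
6 = 6·1 + 0
Back-substituting gives 20·40 ≡ 1 (mod 47).

40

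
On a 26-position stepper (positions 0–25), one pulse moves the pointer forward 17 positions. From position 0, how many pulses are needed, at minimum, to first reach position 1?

23

17·23 = 391 = 15·26 + 1, so 17⁻¹ ≡ 23 (mod 26).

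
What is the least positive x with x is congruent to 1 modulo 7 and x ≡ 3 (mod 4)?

x ≡ 3 (mod 4) gives x ∈ {3, 7, 11, 15}.
The first of these with x mod 7 = 1 is 15.

15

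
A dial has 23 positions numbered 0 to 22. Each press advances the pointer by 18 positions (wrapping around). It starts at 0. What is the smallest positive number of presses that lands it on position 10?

21

The inverse of 18 mod 23 is 9 (since 18·9 = 162 ≡ 1).
Multiplying both sides by 9: x ≡ 9·10 = 90 ≡ 21 (mod 23).
Check: 18·21 = 378 = 16·23 + 10.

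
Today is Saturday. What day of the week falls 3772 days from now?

Dividing 3772 by 7 gives quotient 538 and remainder 6.
Saturday + 6 days → Friday.

Friday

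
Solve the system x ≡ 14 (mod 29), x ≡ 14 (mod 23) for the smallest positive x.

x ≡ 14 (mod 23) gives x ∈ {14}.
The first of these with x mod 29 = 14 is 14.

14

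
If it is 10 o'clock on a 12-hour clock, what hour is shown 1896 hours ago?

1896 = 158·12 + 0, so 1896 mod 12 = 0.
10 − 0 → 10 on a 12-hour dial.

10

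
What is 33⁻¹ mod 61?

37

33·37 = 1221 = 20·61 + 1, so 33⁻¹ ≡ 37 (mod 61).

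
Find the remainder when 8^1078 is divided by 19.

11

Successive squares of 8 mod 19: 8^1≡8, 8^2≡7, 8^4≡11, 8^8≡7, 8^16≡11, 8^32≡7, 8^64≡11, 8^128≡7, 8^256≡11, 8^512≡7, 8^1024≡11.
1078 = 2 + 4 + 16 + 32 + 1024, so 8^1078 ≡ 7·11·11·7·11 ≡ 11 (mod 19).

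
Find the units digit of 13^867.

7

Powers of 3 mod 10 repeat with period 4: 3, 9, 7, 1.
867 leaves remainder 3 on division by 4, so 13^867 ends in 7.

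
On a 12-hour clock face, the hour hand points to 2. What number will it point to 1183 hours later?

9

1183 − 98·12 = 7, so 1183 ≡ 7 (mod 12).
2 + 7 → 9 on a 12-hour dial.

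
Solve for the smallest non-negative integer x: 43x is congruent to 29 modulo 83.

43⁻¹ ≡ 56 (mod 83) because 43·56 = 2408 = 29·83 + 1.
So x ≡ 56·29 = 1624 ≡ 47 (mod 83).
Check: 43·47 = 2021 = 24·83 + 29.

47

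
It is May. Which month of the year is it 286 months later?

Dividing 286 by 12 gives quotient 23 and remainder 10.
May + 10 months → March.

March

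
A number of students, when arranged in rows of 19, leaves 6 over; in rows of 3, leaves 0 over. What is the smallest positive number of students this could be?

x ≡ 0 (mod 3) gives x ∈ {0, 3, 6}.
The first of these with x mod 19 = 6 is 6.

6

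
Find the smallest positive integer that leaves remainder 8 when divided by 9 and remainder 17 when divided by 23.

17

Since 23·2 ≡ 1 (mod 9), take x = 17 + 23·((8−17)·2 mod 9) = 17 + 23·0 = 17.
Check: 17 mod 9 = 8, 17 mod 23 = 17.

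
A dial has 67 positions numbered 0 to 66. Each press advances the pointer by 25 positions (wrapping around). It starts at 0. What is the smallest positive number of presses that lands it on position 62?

The inverse of 25 mod 67 is 59 (since 25·59 = 1475 ≡ 1).
Multiplying both sides by 59: x ≡ 59·62 = 3658 ≡ 40 (mod 67).

40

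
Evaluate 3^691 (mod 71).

40

By repeated squaring mod 71: 3^1≡3, 3^2≡9, 3^4≡10, 3^8≡29, 3^16≡60, 3^32≡50, 3^64≡15, 3^128≡12, 3^256≡2, 3^512≡4.
Since 691 = 1 + 2 + 16 + 32 + 128 + 512 in binary, 3^691 ≡ 3·9·60·50·12·4 ≡ 40 (mod 71).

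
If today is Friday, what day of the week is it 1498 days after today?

Friday

Dividing 1498 by 7 gives quotient 214 and remainder 0.
Friday + 0 days → Friday.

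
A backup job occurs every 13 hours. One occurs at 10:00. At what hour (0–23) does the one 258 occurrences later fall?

4

258·13 = 3354.
3354 − 139·24 = 18, so 3354 ≡ 18 (mod 24).
(10 + 18) mod 24 = 4.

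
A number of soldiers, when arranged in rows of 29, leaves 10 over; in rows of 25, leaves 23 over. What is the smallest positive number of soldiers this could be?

x ≡ 23 (mod 25) gives x ∈ {23, 48, 73, 98, 123, 148, 173, 198, …}.
The first of these with x mod 29 = 10 is 648.

648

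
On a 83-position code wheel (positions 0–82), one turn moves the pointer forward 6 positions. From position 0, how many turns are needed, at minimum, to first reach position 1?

83 = 13·6 + 5
6 = 1·5 + 1
5 = 5·1 + 0
Back-substituting gives 6·14 ≡ 1 (mod 83).

14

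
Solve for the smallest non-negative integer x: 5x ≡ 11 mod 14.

5⁻¹ ≡ 3 (mod 14) because 5·3 = 15 = 1·14 + 1.
Multiplying both sides by 3: x ≡ 3·11 = 33 ≡ 5 (mod 14).
Check: 5·5 = 25 = 1·14 + 11.

5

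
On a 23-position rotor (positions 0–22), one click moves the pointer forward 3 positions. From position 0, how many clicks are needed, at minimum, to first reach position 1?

8

3·8 = 24 = 1·23 + 1, so 3⁻¹ ≡ 8 (mod 23).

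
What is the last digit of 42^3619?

The units digit of 42^n cycles with period 4: 2, 4, 8, 6, …
3619 leaves remainder 3 on division by 4, so 42^3619 ends in 8.

8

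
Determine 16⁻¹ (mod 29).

16·20 = 320 = 11·29 + 1, so 16⁻¹ ≡ 20 (mod 29).

20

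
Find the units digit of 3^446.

9

The units digit of 3^n cycles with period 4: 3, 9, 7, 1, …
446 mod 4 = 2, so the last digit matches 3^2 = 9.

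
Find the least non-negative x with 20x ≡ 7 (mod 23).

13

The inverse of 20 mod 23 is 15 (since 20·15 = 300 ≡ 1).
Multiplying both sides by 15: x ≡ 15·7 = 105 ≡ 13 (mod 23).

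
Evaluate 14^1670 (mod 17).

15

By repeated squaring mod 17: 14^1≡14, 14^2≡9, 14^4≡13, 14^8≡16, 14^16≡1, 14^32≡1, 14^64≡1, 14^128≡1, 14^256≡1, 14^512≡1, 14^1024≡1.
1670 = 2 + 4 + 128 + 512 + 1024, so 14^1670 ≡ 9·13·1·1·1 ≡ 15 (mod 17).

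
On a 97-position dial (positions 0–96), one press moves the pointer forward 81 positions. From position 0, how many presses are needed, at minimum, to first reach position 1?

97 = 1·81 + 16
81 = 5·16 + 1
16 = 16·1 + 0
Back-substituting gives 81·6 ≡ 1 (mod 97).

6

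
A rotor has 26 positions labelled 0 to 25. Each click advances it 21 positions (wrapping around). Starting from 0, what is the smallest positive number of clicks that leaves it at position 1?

5

26 = 1·21 + 5
21 = 4·5 + 1
5 = 5·1 + 0
Back-substituting gives 21·5 ≡ 1 (mod 26).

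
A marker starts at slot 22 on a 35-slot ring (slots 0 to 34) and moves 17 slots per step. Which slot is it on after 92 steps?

11

92·17 = 1564.
1564 − 44·35 = 24, so 1564 ≡ 24 (mod 35).
(22 + 24) mod 35 = 11.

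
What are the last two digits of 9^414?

Square-and-reduce mod 100: 9^1≡9, 9^2≡81, 9^4≡61, 9^8≡21, 9^16≡41, 9^32≡81, 9^64≡61, 9^128≡21, 9^256≡41.
Since 414 = 2 + 4 + 8 + 16 + 128 + 256 in binary, 9^414 ≡ 81·61·21·41·21·41 ≡ 61 (mod 100).

61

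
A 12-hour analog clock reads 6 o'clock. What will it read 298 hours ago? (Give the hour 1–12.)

8

Dividing 298 by 12 gives quotient 24 and remainder 10.
6 − 10 → 8 on a 12-hour dial.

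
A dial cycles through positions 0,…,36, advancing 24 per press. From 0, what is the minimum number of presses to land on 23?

The inverse of 24 mod 37 is 17 (since 24·17 = 408 ≡ 1).
Multiplying both sides by 17: x ≡ 17·23 = 391 ≡ 21 (mod 37).
Check: 24·21 = 504 = 13·37 + 23.

21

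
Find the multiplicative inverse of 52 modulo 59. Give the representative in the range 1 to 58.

42

52·42 = 2184 = 37·59 + 1, so 52⁻¹ ≡ 42 (mod 59).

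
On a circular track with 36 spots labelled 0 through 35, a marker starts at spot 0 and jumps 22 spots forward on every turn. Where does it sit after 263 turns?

263·22 = 5786.
5786 = 160·36 + 26, so 5786 mod 36 = 26.
(0 + 26) mod 36 = 26.

26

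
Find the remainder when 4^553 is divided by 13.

4

Successive squares of 4 mod 13: 4^1≡4, 4^2≡3, 4^4≡9, 4^8≡3, 4^16≡9, 4^32≡3, 4^64≡9, 4^128≡3, 4^256≡9, 4^512≡3.
Since 553 = 1 + 8 + 32 + 512 in binary, 4^553 ≡ 4·3·3·3 ≡ 4 (mod 13).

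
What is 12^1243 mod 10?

8

Powers of 2 mod 10 repeat with period 4: 2, 4, 8, 6.
1243 leaves remainder 3 on division by 4, so 12^1243 ends in 8.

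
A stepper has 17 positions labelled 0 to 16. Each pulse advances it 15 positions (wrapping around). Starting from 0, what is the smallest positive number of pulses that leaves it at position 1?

17 = 1·15 + 2
15 = 7·2 + 1
2 = 2·1 + 0
Back-substituting gives 15·8 ≡ 1 (mod 17).

8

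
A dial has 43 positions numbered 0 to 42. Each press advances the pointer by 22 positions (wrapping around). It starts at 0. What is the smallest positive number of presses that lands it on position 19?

The inverse of 22 mod 43 is 2 (since 22·2 = 44 ≡ 1).
So x ≡ 2·19 = 38 ≡ 38 (mod 43).
Check: 22·38 = 836 = 19·43 + 19.

38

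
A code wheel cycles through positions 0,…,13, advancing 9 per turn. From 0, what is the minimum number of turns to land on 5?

13

9⁻¹ ≡ 11 (mod 14) because 9·11 = 99 = 7·14 + 1.
So x ≡ 11·5 = 55 ≡ 13 (mod 14).
Check: 9·13 = 117 = 8·14 + 5.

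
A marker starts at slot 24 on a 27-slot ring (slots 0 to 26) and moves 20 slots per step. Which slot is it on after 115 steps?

115·20 = 2300.
2300 − 85·27 = 5, so 2300 ≡ 5 (mod 27).
(24 + 5) mod 27 = 2.

2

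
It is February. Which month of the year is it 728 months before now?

728 mod 12 = 8 (since 60·12 = 720).
February − 8 months → June.

June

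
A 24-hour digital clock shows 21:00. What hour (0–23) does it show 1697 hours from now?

1697 − 70·24 = 17, so 1697 ≡ 17 (mod 24).
(21 + 17) mod 24 = 14.

14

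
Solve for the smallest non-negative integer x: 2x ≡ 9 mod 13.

11

The inverse of 2 mod 13 is 7 (since 2·7 = 14 ≡ 1).
Multiplying both sides by 7: x ≡ 7·9 = 63 ≡ 11 (mod 13).
Check: 2·11 = 22 = 1·13 + 9.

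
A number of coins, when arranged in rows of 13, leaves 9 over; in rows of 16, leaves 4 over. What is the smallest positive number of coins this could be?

Since 16·9 ≡ 1 (mod 13), take x = 4 + 16·((9−4)·9 mod 13) = 4 + 16·6 = 100.
Check: 100 mod 13 = 9, 100 mod 16 = 4.

100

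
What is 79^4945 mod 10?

9

Powers of 9 mod 10 repeat with period 2: 9, 1.
4945 mod 2 = 1, so the last digit matches 9^1 = 9.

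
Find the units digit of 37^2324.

1

The units digit of 37^n cycles with period 4: 7, 9, 3, 1, …
2324 mod 4 = 0, so the last digit matches 7^4 = 1.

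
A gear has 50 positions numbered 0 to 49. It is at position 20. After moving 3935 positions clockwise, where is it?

5

3935 = 78·50 + 35, so 3935 mod 50 = 35.
(20 + 35) mod 50 = 5.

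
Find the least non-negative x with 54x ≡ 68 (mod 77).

64

54⁻¹ ≡ 10 (mod 77) because 54·10 = 540 = 7·77 + 1.
So x ≡ 10·68 = 680 ≡ 64 (mod 77).
Check: 54·64 = 3456 = 44·77 + 68.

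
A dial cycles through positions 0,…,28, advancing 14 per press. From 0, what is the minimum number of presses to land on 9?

11

The inverse of 14 mod 29 is 27 (since 14·27 = 378 ≡ 1).
So x ≡ 27·9 = 243 ≡ 11 (mod 29).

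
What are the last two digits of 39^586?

Successive squares of 39 mod 100: 39^1≡39, 39^2≡21, 39^4≡41, 39^8≡81, 39^16≡61, 39^32≡21, 39^64≡41, 39^128≡81, 39^256≡61, 39^512≡21.
Since 586 = 2 + 8 + 64 + 512 in binary, 39^586 ≡ 21·81·41·21 ≡ 61 (mod 100).

61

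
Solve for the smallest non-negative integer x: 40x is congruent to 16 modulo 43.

9

40⁻¹ ≡ 14 (mod 43) because 40·14 = 560 = 13·43 + 1.
So x ≡ 14·16 = 224 ≡ 9 (mod 43).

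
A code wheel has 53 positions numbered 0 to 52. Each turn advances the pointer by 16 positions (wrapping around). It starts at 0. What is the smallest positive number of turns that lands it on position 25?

16⁻¹ ≡ 10 (mod 53) because 16·10 = 160 = 3·53 + 1.
Multiplying both sides by 10: x ≡ 10·25 = 250 ≡ 38 (mod 53).

38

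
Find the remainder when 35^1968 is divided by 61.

34

Successive squares of 35 mod 61: 35^1≡35, 35^2≡5, 35^4≡25, 35^8≡15, 35^16≡42, 35^32≡56, 35^64≡25, 35^128≡15, 35^256≡42, 35^512≡56, 35^1024≡25.
1968 = 16 + 32 + 128 + 256 + 512 + 1024, so 35^1968 ≡ 42·56·15·42·56·25 ≡ 34 (mod 61).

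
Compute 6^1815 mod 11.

Square-and-reduce mod 11: 6^1≡6, 6^2≡3, 6^4≡9, 6^8≡4, 6^16≡5, 6^32≡3, 6^64≡9, 6^128≡4, 6^256≡5, 6^512≡3, 6^1024≡9.
1815 = 1 + 2 + 4 + 16 + 256 + 512 + 1024, so 6^1815 ≡ 6·3·9·5·5·3·9 ≡ 10 (mod 11).

10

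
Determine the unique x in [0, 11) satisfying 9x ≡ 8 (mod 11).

9⁻¹ ≡ 5 (mod 11) because 9·5 = 45 = 4·11 + 1.
So x ≡ 5·8 = 40 ≡ 7 (mod 11).

7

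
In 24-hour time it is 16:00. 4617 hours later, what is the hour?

4617 − 192·24 = 9, so 4617 ≡ 9 (mod 24).
(16 + 9) mod 24 = 1.

1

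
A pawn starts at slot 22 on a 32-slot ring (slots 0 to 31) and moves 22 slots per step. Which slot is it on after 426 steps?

426·22 = 9372.
9372 = 292·32 + 28, so 9372 mod 32 = 28.
(22 + 28) mod 32 = 18.

18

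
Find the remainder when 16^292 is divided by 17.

1

Successive squares of 16 mod 17: 16^1≡16, 16^2≡1, 16^4≡1, 16^8≡1, 16^16≡1, 16^32≡1, 16^64≡1, 16^128≡1, 16^256≡1.
292 = 4 + 32 + 256, so 16^292 ≡ 1·1·1 ≡ 1 (mod 17).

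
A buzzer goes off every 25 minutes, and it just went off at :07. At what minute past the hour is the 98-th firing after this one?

98·25 = 2450.
2450 − 40·60 = 50, so 2450 ≡ 50 (mod 60).
(7 + 50) mod 60 = 57.

57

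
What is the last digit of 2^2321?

2

The units digit of 2^n cycles with period 4: 2, 4, 8, 6, …
2321 leaves remainder 1 on division by 4, so 2^2321 ends in 2.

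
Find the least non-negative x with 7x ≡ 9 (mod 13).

5

The inverse of 7 mod 13 is 2 (since 7·2 = 14 ≡ 1).
Multiplying both sides by 2: x ≡ 2·9 = 18 ≡ 5 (mod 13).
Check: 7·5 = 35 = 2·13 + 9.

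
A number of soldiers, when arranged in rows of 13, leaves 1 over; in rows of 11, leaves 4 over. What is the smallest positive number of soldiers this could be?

Since 11·6 ≡ 1 (mod 13), take x = 4 + 11·((1−4)·6 mod 13) = 4 + 11·8 = 92.
Check: 92 mod 13 = 1, 92 mod 11 = 4.

92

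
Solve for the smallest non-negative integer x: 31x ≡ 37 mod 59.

5

The inverse of 31 mod 59 is 40 (since 31·40 = 1240 ≡ 1).
Multiplying both sides by 40: x ≡ 40·37 = 1480 ≡ 5 (mod 59).
Check: 31·5 = 155 = 2·59 + 37.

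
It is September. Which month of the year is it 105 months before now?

Dividing 105 by 12 gives quotient 8 and remainder 9.
September − 9 months → December.

December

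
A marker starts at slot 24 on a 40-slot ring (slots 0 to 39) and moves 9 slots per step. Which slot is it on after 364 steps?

20

364·9 = 3276.
Dividing 3276 by 40 gives quotient 81 and remainder 36.
(24 + 36) mod 40 = 20.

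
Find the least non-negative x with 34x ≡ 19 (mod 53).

52

The inverse of 34 mod 53 is 39 (since 34·39 = 1326 ≡ 1).
Multiplying both sides by 39: x ≡ 39·19 = 741 ≡ 52 (mod 53).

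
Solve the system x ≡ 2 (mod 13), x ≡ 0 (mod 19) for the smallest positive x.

x ≡ 2 (mod 13) gives x ∈ {2, 15, 28, 41, 54, 67, 80, 93, …}.
The first of these with x mod 19 = 0 is 171.

171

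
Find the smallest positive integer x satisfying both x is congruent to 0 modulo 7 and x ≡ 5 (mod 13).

x ≡ 0 (mod 7) gives x ∈ {0, 7, 14, 21, 28, 35, 42, 49, …}.
The first of these with x mod 13 = 5 is 70.

70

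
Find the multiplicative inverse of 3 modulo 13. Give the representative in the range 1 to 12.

9

3·9 = 27 = 2·13 + 1, so 3⁻¹ ≡ 9 (mod 13).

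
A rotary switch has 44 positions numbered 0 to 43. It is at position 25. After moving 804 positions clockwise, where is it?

804 mod 44 = 12 (since 18·44 = 792).
(25 + 12) mod 44 = 37.

37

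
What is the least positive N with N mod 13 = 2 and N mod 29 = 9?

Since 29·9 ≡ 1 (mod 13), take x = 9 + 29·((2−9)·9 mod 13) = 9 + 29·2 = 67.
Check: 67 mod 13 = 2, 67 mod 29 = 9.

67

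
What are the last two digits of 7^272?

01

By repeated squaring mod 100: 7^1≡7, 7^2≡49, 7^4≡1, 7^8≡1, 7^16≡1, 7^32≡1, 7^64≡1, 7^128≡1, 7^256≡1.
272 = 16 + 256, so 7^272 ≡ 1·1 ≡ 1 (mod 100).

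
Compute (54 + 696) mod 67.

13

696 − 10·67 = 26, so 696 ≡ 26 (mod 67).
(54 + 26) mod 67 = 13.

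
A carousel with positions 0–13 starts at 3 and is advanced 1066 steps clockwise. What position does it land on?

5

1066 mod 14 = 2 (since 76·14 = 1064).
(3 + 2) mod 14 = 5.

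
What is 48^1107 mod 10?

The units digit of 48^n cycles with period 4: 8, 4, 2, 6, …
1107 mod 4 = 3, so the last digit matches 8^3 = 2.

2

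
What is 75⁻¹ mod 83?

31

83 = 1·75 + 8
75 = 9·8 + 3
8 = 2·3 + 2
3 = 1·2 + 1
2 = 2·1 + 0
Back-substituting gives 75·31 ≡ 1 (mod 83).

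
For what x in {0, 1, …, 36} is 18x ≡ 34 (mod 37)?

6

18⁻¹ ≡ 35 (mod 37) because 18·35 = 630 = 17·37 + 1.
So x ≡ 35·34 = 1190 ≡ 6 (mod 37).
Check: 18·6 = 108 = 2·37 + 34.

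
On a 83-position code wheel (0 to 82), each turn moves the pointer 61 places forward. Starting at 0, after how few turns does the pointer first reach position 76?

72

The inverse of 61 mod 83 is 49 (since 61·49 = 2989 ≡ 1).
So x ≡ 49·76 = 3724 ≡ 72 (mod 83).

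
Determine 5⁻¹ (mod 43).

26

43 = 8·5 + 3
5 = 1·3 + 2
3 = 1·2 + 1
2 = 2·1 + 0
Back-substituting gives 5·26 ≡ 1 (mod 43).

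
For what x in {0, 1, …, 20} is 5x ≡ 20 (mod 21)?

5⁻¹ ≡ 17 (mod 21) because 5·17 = 85 = 4·21 + 1.
So x ≡ 17·20 = 340 ≡ 4 (mod 21).

4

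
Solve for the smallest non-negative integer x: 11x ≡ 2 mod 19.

The inverse of 11 mod 19 is 7 (since 11·7 = 77 ≡ 1).
Multiplying both sides by 7: x ≡ 7·2 = 14 ≡ 14 (mod 19).
Check: 11·14 = 154 = 8·19 + 2.

14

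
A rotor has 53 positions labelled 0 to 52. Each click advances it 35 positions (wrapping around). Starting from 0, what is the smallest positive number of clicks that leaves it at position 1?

35·50 = 1750 = 33·53 + 1, so 35⁻¹ ≡ 50 (mod 53).

50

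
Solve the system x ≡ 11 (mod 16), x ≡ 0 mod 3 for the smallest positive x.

27

x ≡ 0 (mod 3) gives x ∈ {0, 3, 6, 9, 12, 15, 18, 21, …}.
The first of these with x mod 16 = 11 is 27.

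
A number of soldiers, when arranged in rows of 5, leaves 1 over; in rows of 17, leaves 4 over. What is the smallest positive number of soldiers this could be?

x ≡ 1 (mod 5) gives x ∈ {1, 6, 11, 16, 21}.
The first of these with x mod 17 = 4 is 21.

21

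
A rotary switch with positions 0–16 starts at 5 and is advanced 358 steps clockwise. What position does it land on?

6

358 mod 17 = 1 (since 21·17 = 357).
(5 + 1) mod 17 = 6.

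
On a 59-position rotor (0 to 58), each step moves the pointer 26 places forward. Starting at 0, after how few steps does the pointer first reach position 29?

The inverse of 26 mod 59 is 25 (since 26·25 = 650 ≡ 1).
Multiplying both sides by 25: x ≡ 25·29 = 725 ≡ 17 (mod 59).

17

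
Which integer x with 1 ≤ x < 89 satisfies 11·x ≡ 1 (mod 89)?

11·81 = 891 = 10·89 + 1, so 11⁻¹ ≡ 81 (mod 89).

81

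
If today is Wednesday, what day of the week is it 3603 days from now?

Monday

3603 = 514·7 + 5, so 3603 mod 7 = 5.
Wednesday + 5 days → Monday.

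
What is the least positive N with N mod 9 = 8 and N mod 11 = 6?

17

x ≡ 8 (mod 9) gives x ∈ {8, 17}.
The first of these with x mod 11 = 6 is 17.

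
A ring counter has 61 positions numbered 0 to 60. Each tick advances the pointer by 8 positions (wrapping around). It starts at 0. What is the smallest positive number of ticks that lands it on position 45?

8⁻¹ ≡ 23 (mod 61) because 8·23 = 184 = 3·61 + 1.
Multiplying both sides by 23: x ≡ 23·45 = 1035 ≡ 59 (mod 61).
Check: 8·59 = 472 = 7·61 + 45.

59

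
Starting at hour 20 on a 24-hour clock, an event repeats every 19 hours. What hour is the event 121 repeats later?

121·19 = 2299.
2299 − 95·24 = 19, so 2299 ≡ 19 (mod 24).
(20 + 19) mod 24 = 15.

15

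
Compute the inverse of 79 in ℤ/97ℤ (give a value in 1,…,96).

70

97 = 1·79 + 18
79 = 4·18 + 7
18 = 2·7 + 4
7 = 1·4 + 3
4 = 1·3 + 1
3 = 3·1 + 0
Back-substituting gives 79·70 ≡ 1 (mod 97).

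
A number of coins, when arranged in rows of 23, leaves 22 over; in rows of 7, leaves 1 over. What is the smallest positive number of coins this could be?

22

Since 7·10 ≡ 1 (mod 23), take x = 1 + 7·((22−1)·10 mod 23) = 1 + 7·3 = 22.
Check: 22 mod 23 = 22, 22 mod 7 = 1.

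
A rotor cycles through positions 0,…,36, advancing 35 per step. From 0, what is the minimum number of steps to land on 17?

10

35⁻¹ ≡ 18 (mod 37) because 35·18 = 630 = 17·37 + 1.
So x ≡ 18·17 = 306 ≡ 10 (mod 37).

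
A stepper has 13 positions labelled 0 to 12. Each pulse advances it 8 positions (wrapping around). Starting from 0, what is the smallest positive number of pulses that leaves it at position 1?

8·5 = 40 = 3·13 + 1, so 8⁻¹ ≡ 5 (mod 13).

5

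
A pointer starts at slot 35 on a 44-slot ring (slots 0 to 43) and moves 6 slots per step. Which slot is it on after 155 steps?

41

155·6 = 930.
930 = 21·44 + 6, so 930 mod 44 = 6.
(35 + 6) mod 44 = 41.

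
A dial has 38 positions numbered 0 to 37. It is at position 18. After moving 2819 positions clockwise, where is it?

25

2819 − 74·38 = 7, so 2819 ≡ 7 (mod 38).
(18 + 7) mod 38 = 25.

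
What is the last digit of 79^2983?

9

The units digit of 79^n cycles with period 2: 9, 1, …
2983 mod 2 = 1, so the last digit matches 9^1 = 9.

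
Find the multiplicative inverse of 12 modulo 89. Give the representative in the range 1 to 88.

52

89 = 7·12 + 5
12 = 2·5 + 2
5 = 2·2 + 1
2 = 2·1 + 0
Back-substituting gives 12·52 ≡ 1 (mod 89).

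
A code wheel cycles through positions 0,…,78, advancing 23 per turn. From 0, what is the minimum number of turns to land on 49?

23⁻¹ ≡ 55 (mod 79) because 23·55 = 1265 = 16·79 + 1.
Multiplying both sides by 55: x ≡ 55·49 = 2695 ≡ 9 (mod 79).
Check: 23·9 = 207 = 2·79 + 49.

9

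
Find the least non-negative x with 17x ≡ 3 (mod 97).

23

17⁻¹ ≡ 40 (mod 97) because 17·40 = 680 = 7·97 + 1.
Multiplying both sides by 40: x ≡ 40·3 = 120 ≡ 23 (mod 97).
Check: 17·23 = 391 = 4·97 + 3.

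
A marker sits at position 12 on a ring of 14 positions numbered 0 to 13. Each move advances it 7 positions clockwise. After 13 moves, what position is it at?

5

13·7 = 91.
91 − 6·14 = 7, so 91 ≡ 7 (mod 14).
(12 + 7) mod 14 = 5.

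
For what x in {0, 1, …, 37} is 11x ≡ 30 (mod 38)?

The inverse of 11 mod 38 is 7 (since 11·7 = 77 ≡ 1).
Multiplying both sides by 7: x ≡ 7·30 = 210 ≡ 20 (mod 38).
Check: 11·20 = 220 = 5·38 + 30.

20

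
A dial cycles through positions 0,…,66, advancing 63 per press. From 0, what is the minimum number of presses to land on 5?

63⁻¹ ≡ 50 (mod 67) because 63·50 = 3150 = 47·67 + 1.
Multiplying both sides by 50: x ≡ 50·5 = 250 ≡ 49 (mod 67).

49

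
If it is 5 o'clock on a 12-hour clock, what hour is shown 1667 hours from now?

4

1667 mod 12 = 11 (since 138·12 = 1656).
5 + 11 → 4 on a 12-hour dial.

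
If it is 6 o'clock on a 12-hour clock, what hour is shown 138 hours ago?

12

Dividing 138 by 12 gives quotient 11 and remainder 6.
6 − 6 → 12 on a 12-hour dial.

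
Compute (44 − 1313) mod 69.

42

Dividing 1313 by 69 gives quotient 19 and remainder 2.
(44 − 2) mod 69 = 42.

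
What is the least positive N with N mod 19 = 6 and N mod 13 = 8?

177

Since 13·3 ≡ 1 (mod 19), take x = 8 + 13·((6−8)·3 mod 19) = 8 + 13·13 = 177.
Check: 177 mod 19 = 6, 177 mod 13 = 8.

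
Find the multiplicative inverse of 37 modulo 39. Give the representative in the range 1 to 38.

19

37·19 = 703 = 18·39 + 1, so 37⁻¹ ≡ 19 (mod 39).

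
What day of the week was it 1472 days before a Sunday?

1472 = 210·7 + 2, so 1472 mod 7 = 2.
Sunday − 2 days → Friday.

Friday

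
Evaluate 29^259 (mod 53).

Square-and-reduce mod 53: 29^1≡29, 29^2≡46, 29^4≡49, 29^8≡16, 29^16≡44, 29^32≡28, 29^64≡42, 29^128≡15, 29^256≡13.
Since 259 = 1 + 2 + 256 in binary, 29^259 ≡ 29·46·13 ≡ 11 (mod 53).

11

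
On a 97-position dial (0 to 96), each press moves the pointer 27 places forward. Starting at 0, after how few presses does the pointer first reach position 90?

68

The inverse of 27 mod 97 is 18 (since 27·18 = 486 ≡ 1).
So x ≡ 18·90 = 1620 ≡ 68 (mod 97).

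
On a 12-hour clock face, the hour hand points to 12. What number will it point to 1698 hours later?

6

Dividing 1698 by 12 gives quotient 141 and remainder 6.
12 + 6 → 6 on a 12-hour dial.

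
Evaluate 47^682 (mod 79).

11

Successive squares of 47 mod 79: 47^1≡47, 47^2≡76, 47^4≡9, 47^8≡2, 47^16≡4, 47^32≡16, 47^64≡19, 47^128≡45, 47^256≡50, 47^512≡51.
682 = 2 + 8 + 32 + 128 + 512, so 47^682 ≡ 76·2·16·45·51 ≡ 11 (mod 79).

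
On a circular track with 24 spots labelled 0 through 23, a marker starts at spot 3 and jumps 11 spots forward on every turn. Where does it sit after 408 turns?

3

408·11 = 4488.
4488 mod 24 = 0 (since 187·24 = 4488).
(3 + 0) mod 24 = 3.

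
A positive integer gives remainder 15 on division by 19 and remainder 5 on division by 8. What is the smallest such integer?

Since 8·12 ≡ 1 (mod 19), take x = 5 + 8·((15−5)·12 mod 19) = 5 + 8·6 = 53.
Check: 53 mod 19 = 15, 53 mod 8 = 5.

53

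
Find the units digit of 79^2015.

The units digit of 79^n cycles with period 2: 9, 1, …
2015 leaves remainder 1 on division by 2, so 79^2015 ends in 9.

9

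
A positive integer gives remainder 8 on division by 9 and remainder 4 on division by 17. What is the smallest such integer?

x ≡ 8 (mod 9) gives x ∈ {8, 17, 26, 35, 44, 53, 62, 71, …}.
The first of these with x mod 17 = 4 is 89.

89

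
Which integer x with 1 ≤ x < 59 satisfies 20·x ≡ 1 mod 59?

20·3 = 60 = 1·59 + 1, so 20⁻¹ ≡ 3 (mod 59).

3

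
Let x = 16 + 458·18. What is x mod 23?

3

458·18 = 8244.
Dividing 8244 by 23 gives quotient 358 and remainder 10.
(16 + 10) mod 23 = 3.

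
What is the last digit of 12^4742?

Last digits of 2^n: 2, 4, 8, 6 (period 4).
4742 mod 4 = 2, so the last digit matches 2^2 = 4.

4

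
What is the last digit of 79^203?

Powers of 9 mod 10 repeat with period 2: 9, 1.
203 leaves remainder 1 on division by 2, so 79^203 ends in 9.

9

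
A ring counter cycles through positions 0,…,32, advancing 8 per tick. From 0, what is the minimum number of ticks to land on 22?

8⁻¹ ≡ 29 (mod 33) because 8·29 = 232 = 7·33 + 1.
So x ≡ 29·22 = 638 ≡ 11 (mod 33).
Check: 8·11 = 88 = 2·33 + 22.

11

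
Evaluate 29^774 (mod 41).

33

Successive squares of 29 mod 41: 29^1≡29, 29^2≡21, 29^4≡31, 29^8≡18, 29^16≡37, 29^32≡16, 29^64≡10, 29^128≡18, 29^256≡37, 29^512≡16.
Since 774 = 2 + 4 + 256 + 512 in binary, 29^774 ≡ 21·31·37·16 ≡ 33 (mod 41).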